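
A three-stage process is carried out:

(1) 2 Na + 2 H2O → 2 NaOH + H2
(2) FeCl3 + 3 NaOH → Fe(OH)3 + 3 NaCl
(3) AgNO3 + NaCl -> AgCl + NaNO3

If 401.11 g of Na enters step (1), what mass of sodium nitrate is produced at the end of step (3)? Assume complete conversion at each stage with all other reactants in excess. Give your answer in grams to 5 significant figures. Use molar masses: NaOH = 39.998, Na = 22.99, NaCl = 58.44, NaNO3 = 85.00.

1483.0 g

n(Na) = 401.11 / 22.99 = 17.4472 mol.
Reaction (1): Na→NaOH ratio 2:2 ⇒ n(NaOH) = 17.4472 mol.
Reaction (2): NaOH→NaCl ratio 3:3 ⇒ n(NaCl) = 17.4472 mol.
Reaction (3): NaCl→NaNO3 ratio 1:1 ⇒ n(NaNO3) = 17.4472 mol.
Mass of NaNO3 = 17.4472 × 85.00 = 1483.01 g.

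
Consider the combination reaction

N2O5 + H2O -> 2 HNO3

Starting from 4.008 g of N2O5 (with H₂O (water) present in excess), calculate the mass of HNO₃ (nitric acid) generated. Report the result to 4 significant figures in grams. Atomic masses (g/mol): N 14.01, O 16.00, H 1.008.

4.676 g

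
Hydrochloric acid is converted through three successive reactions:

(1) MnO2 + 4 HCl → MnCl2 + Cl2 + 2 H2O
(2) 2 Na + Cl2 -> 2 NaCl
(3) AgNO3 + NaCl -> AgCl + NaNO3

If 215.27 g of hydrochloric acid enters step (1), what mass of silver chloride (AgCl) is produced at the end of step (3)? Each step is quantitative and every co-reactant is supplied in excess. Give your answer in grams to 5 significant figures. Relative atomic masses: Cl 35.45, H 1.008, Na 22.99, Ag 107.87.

M(HCl) = 1.008 + 35.45 = 36.458 g/mol.
M(AgCl) = 107.87 + 35.45 = 143.32 g/mol.
n(HCl) = 215.27 / 36.458 = 5.90460 mol.
Reaction (1): HCl→Cl2 ratio 4:1 ⇒ n(Cl2) = 1.47615 mol.
Reaction (2): Cl2→NaCl ratio 1:2 ⇒ n(NaCl) = 2.95230 mol.
Reaction (3): NaCl→AgCl ratio 1:1 ⇒ n(AgCl) = 2.95230 mol.
Mass of AgCl = 2.95230 × 143.32 = 423.124 g.

423.12 g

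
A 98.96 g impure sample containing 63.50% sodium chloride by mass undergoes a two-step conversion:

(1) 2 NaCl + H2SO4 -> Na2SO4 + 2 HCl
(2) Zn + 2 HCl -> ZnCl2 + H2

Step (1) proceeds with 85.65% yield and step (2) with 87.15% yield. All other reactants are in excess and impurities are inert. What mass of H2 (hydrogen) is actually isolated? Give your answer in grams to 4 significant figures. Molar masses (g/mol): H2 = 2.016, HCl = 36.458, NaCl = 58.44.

Pure NaCl = 98.96 × 0.6350 = 62.840 g.
n(NaCl) = 62.840 / 58.44 = 1.0753 mol.
Step 1 (NaCl:HCl = 2:2): theoretical n(HCl) = 1.0753 mol; at 85.65% yield, n(HCl) = 0.92098 mol.
Step 2 (HCl:H2 = 2:1): theoretical n(H2) = 0.46049 mol, so theoretical mass = 0.46049 × 2.016 = 0.92835 g.
At 87.15% yield, actual mass of H2 = 0.92835 × 0.8715 = 0.80906 g.

0.8091 g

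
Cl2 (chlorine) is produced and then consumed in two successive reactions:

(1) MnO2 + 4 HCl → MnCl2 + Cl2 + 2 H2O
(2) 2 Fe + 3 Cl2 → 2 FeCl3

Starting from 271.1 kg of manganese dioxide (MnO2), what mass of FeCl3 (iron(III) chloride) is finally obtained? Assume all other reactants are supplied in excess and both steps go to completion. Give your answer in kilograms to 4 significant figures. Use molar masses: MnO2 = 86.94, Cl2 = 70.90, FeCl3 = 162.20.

271.1 kg = 271100 g.
n(MnO2) = 271100 / 86.94 = 3118.2 mol.
Step 1 gives a 1:1 ratio of MnO2 to Cl2, so n(Cl2) = 3118.2 mol.
In step 2 the Cl2:FeCl3 ratio is 3:2, so n(FeCl3) = 2078.8 mol.
Mass of FeCl3 = 2078.8 × 162.20 = 337190 g = 337.2 kg.

337.2 kg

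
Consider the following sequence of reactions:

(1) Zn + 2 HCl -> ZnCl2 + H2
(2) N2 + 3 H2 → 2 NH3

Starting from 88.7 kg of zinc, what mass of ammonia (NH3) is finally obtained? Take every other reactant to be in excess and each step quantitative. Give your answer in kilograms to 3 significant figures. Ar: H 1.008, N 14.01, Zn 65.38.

M(Zn) = 65.38 g/mol.
M(NH3) = 14.01 + 3(1.008) = 17.034 g/mol.
88.7 kg = 88700 g.
n(Zn) = 88700 / 65.38 = 1357 mol.
Step 1 gives a 1:1 ratio of Zn to H2, so n(H2) = 1357 mol.
In step 2 the H2:NH3 ratio is 3:2, so n(NH3) = 904.5 mol.
Mass of NH3 = 904.5 × 17.034 = 15410 g = 15.4 kg.

15.4 kg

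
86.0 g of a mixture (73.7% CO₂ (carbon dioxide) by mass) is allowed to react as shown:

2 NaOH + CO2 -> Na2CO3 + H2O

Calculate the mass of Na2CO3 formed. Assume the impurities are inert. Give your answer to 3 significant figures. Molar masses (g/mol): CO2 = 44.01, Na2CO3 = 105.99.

153 g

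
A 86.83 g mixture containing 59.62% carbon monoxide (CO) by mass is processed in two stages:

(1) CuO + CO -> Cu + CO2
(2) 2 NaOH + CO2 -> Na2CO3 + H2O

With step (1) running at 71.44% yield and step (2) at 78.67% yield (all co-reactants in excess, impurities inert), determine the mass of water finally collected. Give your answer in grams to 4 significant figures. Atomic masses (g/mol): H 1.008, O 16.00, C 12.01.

18.71 g

Pure CO = 86.83 × 0.5962 = 51.768 g.
M(CO) = 12.01 + 16.00 = 28.01 g/mol.
M(H2O) = 2(1.008) + 16.00 = 18.016 g/mol.
n(CO) = 51.768 / 28.01 = 1.8482 mol.
Step 1 (CO:CO2 = 1:1): theoretical n(CO2) = 1.8482 mol; at 71.44% yield, n(CO2) = 1.3204 mol.
Step 2 (CO2:H2O = 1:1): theoretical n(H2O) = 1.3204 mol, so theoretical mass = 1.3204 × 18.016 = 23.787 g.
At 78.67% yield, actual mass of H2O = 23.787 × 0.7867 = 18.714 g.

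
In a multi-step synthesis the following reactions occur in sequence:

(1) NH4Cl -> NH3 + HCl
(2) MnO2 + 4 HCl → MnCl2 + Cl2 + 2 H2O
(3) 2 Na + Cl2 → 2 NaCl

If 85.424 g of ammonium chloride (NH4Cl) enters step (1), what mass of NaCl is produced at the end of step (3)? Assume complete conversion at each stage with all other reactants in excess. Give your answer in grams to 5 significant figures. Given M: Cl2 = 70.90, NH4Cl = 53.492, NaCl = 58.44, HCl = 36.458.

46.663 g

n(NH4Cl) = 85.424 / 53.492 = 1.59695 mol.
Reaction (1): NH4Cl→HCl ratio 1:1 ⇒ n(HCl) = 1.59695 mol.
Reaction (2): HCl→Cl2 ratio 4:1 ⇒ n(Cl2) = 0.399237 mol.
Reaction (3): Cl2→NaCl ratio 1:2 ⇒ n(NaCl) = 0.798475 mol.
Mass of NaCl = 0.798475 × 58.44 = 46.6629 g.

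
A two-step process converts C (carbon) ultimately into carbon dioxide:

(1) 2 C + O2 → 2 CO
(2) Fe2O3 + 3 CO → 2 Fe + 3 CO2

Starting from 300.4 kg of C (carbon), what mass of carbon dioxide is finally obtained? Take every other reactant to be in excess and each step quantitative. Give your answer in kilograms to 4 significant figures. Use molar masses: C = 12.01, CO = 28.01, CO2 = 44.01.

1101 kg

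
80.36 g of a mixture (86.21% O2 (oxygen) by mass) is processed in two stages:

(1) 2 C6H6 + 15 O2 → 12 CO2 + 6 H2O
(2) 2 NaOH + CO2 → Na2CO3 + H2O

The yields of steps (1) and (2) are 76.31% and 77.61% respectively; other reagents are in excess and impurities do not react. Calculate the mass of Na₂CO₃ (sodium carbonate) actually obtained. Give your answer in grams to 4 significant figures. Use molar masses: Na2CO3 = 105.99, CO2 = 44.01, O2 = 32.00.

Pure O2 = 80.36 × 0.8621 = 69.278 g.
n(O2) = 69.278 / 32.00 = 2.1649 mol.
Step 1 (O2:CO2 = 15:12): theoretical n(CO2) = 1.7320 mol; at 76.31% yield, n(CO2) = 1.3217 mol.
Step 2 (CO2:Na2CO3 = 1:1): theoretical n(Na2CO3) = 1.3217 mol, so theoretical mass = 1.3217 × 105.99 = 140.08 g.
At 77.61% yield, actual mass of Na2CO3 = 140.08 × 0.7761 = 108.72 g.

108.7 g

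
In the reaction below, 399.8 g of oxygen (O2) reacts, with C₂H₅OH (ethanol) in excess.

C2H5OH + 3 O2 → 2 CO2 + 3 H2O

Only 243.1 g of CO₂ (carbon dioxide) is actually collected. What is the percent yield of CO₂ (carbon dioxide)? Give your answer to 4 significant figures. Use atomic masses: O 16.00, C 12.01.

66.32 %

M(O2) = 2(16.00) = 32.00 g/mol.
M(CO2) = 12.01 + 2(16.00) = 44.01 g/mol.
n(O2) = 399.80 g / 32.00 g/mol = 12.494 mol.
From the equation the O2:CO2 mole ratio is 3:2, so n(CO2) = 12.494 × 2/3 = 8.3292 mol.
Mass of CO2 = 8.3292 mol × 44.01 g/mol = 366.57 g.
This is the theoretical yield. Percent yield = 243.1 g / 366.57 g × 100% = 66.318%.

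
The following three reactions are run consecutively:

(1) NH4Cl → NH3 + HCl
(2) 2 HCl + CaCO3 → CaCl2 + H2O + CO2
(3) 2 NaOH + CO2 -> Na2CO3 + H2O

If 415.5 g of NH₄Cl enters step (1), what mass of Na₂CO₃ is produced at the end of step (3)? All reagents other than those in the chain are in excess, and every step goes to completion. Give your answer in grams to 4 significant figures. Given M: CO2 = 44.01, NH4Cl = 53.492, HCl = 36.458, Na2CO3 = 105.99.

n(NH4Cl) = 415.5 / 53.492 = 7.7675 mol.
Reaction (1): NH4Cl→HCl ratio 1:1 ⇒ n(HCl) = 7.7675 mol.
Reaction (2): HCl→CO2 ratio 2:1 ⇒ n(CO2) = 3.8838 mol.
Reaction (3): CO2→Na2CO3 ratio 1:1 ⇒ n(Na2CO3) = 3.8838 mol.
Mass of Na2CO3 = 3.8838 × 105.99 = 411.64 g.

411.6 g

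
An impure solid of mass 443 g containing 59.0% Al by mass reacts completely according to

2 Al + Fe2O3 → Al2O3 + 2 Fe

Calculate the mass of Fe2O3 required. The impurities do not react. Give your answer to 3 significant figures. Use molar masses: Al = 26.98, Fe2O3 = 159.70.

774 g

Mass of pure Al = 443 g × 0.590 = 261.4 g.
n(Al) = 261.4 g / 26.98 g/mol = 9.688 mol.
From the equation the Al:Fe2O3 mole ratio is 2:1, so n(Fe2O3) = 9.688 × 1/2 = 4.844 mol.
Mass of Fe2O3 = 4.844 mol × 159.70 g/mol = 773.6 g.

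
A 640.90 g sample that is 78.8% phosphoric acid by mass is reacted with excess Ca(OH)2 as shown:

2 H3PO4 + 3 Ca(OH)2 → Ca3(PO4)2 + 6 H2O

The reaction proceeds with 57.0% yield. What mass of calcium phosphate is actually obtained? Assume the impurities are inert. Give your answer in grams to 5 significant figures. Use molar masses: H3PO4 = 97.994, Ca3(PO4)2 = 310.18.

Pure H3PO4 available = 640.90 g × 0.788 = 505.029 g.
n(H3PO4) = 505.029 g / 97.994 g/mol = 5.15367 mol.
From the equation the H3PO4:Ca3(PO4)2 mole ratio is 2:1, so n(Ca3(PO4)2) = 5.15367 × 1/2 = 2.57684 mol.
Mass of Ca3(PO4)2 = 2.57684 mol × 310.18 g/mol = 799.283 g.
Actual mass collected = 799.283 g × 0.570 = 455.592 g.

455.59 g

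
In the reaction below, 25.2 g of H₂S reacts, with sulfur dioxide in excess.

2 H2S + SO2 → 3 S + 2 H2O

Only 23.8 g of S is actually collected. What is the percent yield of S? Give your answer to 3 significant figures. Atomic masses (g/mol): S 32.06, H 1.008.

66.9 %

M(H2S) = 2(1.008) + 32.06 = 34.076 g/mol.
M(S) = 32.06 g/mol.
n(H2S) = 25.20 g / 34.076 g/mol = 0.7395 mol.
From the equation the H2S:S mole ratio is 2:3, so n(S) = 0.7395 × 3/2 = 1.109 mol.
Mass of S = 1.109 mol × 32.06 g/mol = 35.56 g.
This is the theoretical yield. Percent yield = 23.8 g / 35.56 g × 100% = 66.92%.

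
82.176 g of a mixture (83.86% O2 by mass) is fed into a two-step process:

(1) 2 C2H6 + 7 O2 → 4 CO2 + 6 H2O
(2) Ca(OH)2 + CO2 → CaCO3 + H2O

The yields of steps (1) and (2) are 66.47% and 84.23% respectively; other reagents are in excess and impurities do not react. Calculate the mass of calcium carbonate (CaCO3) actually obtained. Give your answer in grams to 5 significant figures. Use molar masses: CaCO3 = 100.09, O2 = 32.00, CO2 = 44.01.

68.960 g

Pure O2 = 82.176 × 0.8386 = 68.9128 g.
n(O2) = 68.9128 / 32.00 = 2.15352 mol.
Step 1 (O2:CO2 = 7:4): theoretical n(CO2) = 1.23059 mol; at 66.47% yield, n(CO2) = 0.817970 mol.
Step 2 (CO2:CaCO3 = 1:1): theoretical n(CaCO3) = 0.817970 mol, so theoretical mass = 0.817970 × 100.09 = 81.8706 g.
At 84.23% yield, actual mass of CaCO3 = 81.8706 × 0.8423 = 68.9596 g.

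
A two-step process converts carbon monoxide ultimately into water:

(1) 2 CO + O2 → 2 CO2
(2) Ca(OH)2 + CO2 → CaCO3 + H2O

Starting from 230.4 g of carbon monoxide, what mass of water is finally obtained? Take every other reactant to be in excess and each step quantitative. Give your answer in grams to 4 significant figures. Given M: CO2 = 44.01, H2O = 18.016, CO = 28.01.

148.2 g

n(CO) = 230.40 / 28.01 = 8.2256 mol.
Step 1 gives a 2:2 ratio of CO to CO2, so n(CO2) = 8.2256 mol.
In step 2 the CO2:H2O ratio is 1:1, so n(H2O) = 8.2256 mol.
Mass of H2O = 8.2256 × 18.016 = 148.19 g.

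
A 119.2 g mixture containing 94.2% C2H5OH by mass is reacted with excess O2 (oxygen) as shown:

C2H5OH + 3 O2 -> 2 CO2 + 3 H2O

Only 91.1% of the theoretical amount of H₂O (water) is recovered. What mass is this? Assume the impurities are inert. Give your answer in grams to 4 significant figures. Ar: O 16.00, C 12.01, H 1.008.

Pure C2H5OH available = 119.2 g × 0.942 = 112.29 g.
M(C2H5OH) = 2(12.01) + 6(1.008) + 16.00 = 46.068 g/mol.
M(H2O) = 2(1.008) + 16.00 = 18.016 g/mol.
n(C2H5OH) = 112.29 g / 46.068 g/mol = 2.4374 mol.
From the equation the C2H5OH:H2O mole ratio is 1:3, so n(H2O) = 2.4374 × 3/1 = 7.3122 mol.
Mass of H2O = 7.3122 mol × 18.016 g/mol = 131.74 g.
Actual mass collected = 131.74 g × 0.911 = 120.01 g.

120.0 g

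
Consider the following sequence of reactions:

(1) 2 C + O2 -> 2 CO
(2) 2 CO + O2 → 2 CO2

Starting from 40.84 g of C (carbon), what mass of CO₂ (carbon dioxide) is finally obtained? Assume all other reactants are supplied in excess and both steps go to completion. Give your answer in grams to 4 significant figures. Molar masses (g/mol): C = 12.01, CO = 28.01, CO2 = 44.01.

149.7 g

n(C) = 40.840 / 12.01 = 3.4005 mol.
Step 1 gives a 2:2 ratio of C to CO, so n(CO) = 3.4005 mol.
In step 2 the CO:CO2 ratio is 2:2, so n(CO2) = 3.4005 mol.
Mass of CO2 = 3.4005 × 44.01 = 149.66 g.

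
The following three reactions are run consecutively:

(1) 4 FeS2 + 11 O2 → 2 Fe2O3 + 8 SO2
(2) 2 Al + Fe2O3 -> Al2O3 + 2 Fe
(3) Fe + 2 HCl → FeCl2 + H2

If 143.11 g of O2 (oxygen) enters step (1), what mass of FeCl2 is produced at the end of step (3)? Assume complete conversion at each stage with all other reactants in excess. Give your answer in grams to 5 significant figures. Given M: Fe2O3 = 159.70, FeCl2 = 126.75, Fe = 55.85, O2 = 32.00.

n(O2) = 143.11 / 32.00 = 4.47219 mol.
Reaction (1): O2→Fe2O3 ratio 11:2 ⇒ n(Fe2O3) = 0.813125 mol.
Reaction (2): Fe2O3→Fe ratio 1:2 ⇒ n(Fe) = 1.62625 mol.
Reaction (3): Fe→FeCl2 ratio 1:1 ⇒ n(FeCl2) = 1.62625 mol.
Mass of FeCl2 = 1.62625 × 126.75 = 206.127 g.

206.13 g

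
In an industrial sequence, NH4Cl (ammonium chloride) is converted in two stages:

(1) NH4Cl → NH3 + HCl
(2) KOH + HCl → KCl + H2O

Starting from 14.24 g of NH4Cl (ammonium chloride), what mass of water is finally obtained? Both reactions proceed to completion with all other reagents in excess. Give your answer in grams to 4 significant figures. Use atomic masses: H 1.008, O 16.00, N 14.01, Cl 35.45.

4.796 g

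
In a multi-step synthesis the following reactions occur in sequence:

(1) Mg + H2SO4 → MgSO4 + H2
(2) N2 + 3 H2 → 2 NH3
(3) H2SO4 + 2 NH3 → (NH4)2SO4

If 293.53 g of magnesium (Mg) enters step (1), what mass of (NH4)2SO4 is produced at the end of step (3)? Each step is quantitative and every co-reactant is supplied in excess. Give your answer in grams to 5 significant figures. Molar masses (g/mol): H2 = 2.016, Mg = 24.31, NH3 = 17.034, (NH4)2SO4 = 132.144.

531.86 g

n(Mg) = 293.53 / 24.31 = 12.0745 mol.
Reaction (1): Mg→H2 ratio 1:1 ⇒ n(H2) = 12.0745 mol.
Reaction (2): H2→NH3 ratio 3:2 ⇒ n(NH3) = 8.04964 mol.
Reaction (3): NH3→(NH4)2SO4 ratio 2:1 ⇒ n((NH4)2SO4) = 4.02482 mol.
Mass of (NH4)2SO4 = 4.02482 × 132.144 = 531.856 g.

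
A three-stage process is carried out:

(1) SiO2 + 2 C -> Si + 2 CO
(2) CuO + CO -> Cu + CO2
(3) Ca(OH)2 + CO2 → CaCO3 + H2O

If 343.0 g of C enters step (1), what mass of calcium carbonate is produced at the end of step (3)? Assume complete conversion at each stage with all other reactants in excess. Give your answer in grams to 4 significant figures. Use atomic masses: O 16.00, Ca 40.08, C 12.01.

2859 g

M(C) = 12.01 g/mol.
M(CaCO3) = 40.08 + 12.01 + 3(16.00) = 100.09 g/mol.
n(C) = 343.0 / 12.01 = 28.560 mol.
Reaction (1): C→CO ratio 2:2 ⇒ n(CO) = 28.560 mol.
Reaction (2): CO→CO2 ratio 1:1 ⇒ n(CO2) = 28.560 mol.
Reaction (3): CO2→CaCO3 ratio 1:1 ⇒ n(CaCO3) = 28.560 mol.
Mass of CaCO3 = 28.560 × 100.09 = 2858.5 g.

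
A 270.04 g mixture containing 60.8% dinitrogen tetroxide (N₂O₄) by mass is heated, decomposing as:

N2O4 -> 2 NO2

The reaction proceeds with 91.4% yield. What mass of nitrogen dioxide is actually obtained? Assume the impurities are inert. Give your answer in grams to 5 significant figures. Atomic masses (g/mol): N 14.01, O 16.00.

150.06 g

Pure N2O4 available = 270.04 g × 0.608 = 164.184 g.
M(N2O4) = 2(14.01) + 4(16.00) = 92.02 g/mol.
M(NO2) = 14.01 + 2(16.00) = 46.01 g/mol.
n(N2O4) = 164.184 g / 92.02 g/mol = 1.78422 mol.
From the equation the N2O4:NO2 mole ratio is 1:2, so n(NO2) = 1.78422 × 2/1 = 3.56845 mol.
Mass of NO2 = 3.56845 mol × 46.01 g/mol = 164.184 g.
Actual mass collected = 164.184 g × 0.914 = 150.064 g.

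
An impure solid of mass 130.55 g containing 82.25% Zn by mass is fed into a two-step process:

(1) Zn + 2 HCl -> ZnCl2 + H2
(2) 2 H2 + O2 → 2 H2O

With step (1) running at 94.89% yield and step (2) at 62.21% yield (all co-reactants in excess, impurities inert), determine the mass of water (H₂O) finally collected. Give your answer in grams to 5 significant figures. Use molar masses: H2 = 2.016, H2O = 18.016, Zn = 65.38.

Pure Zn = 130.55 × 0.8225 = 107.377 g.
n(Zn) = 107.377 / 65.38 = 1.64236 mol.
Step 1 (Zn:H2 = 1:1): theoretical n(H2) = 1.64236 mol; at 94.89% yield, n(H2) = 1.55843 mol.
Step 2 (H2:H2O = 2:2): theoretical n(H2O) = 1.55843 mol, so theoretical mass = 1.55843 × 18.016 = 28.0767 g.
At 62.21% yield, actual mass of H2O = 28.0767 × 0.6221 = 17.4665 g.

17.467 g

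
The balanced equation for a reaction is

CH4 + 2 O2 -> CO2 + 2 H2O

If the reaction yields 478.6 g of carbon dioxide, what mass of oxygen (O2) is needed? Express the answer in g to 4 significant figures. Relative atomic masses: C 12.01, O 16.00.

M(CO2) = 12.01 + 2(16.00) = 44.01 g/mol.
M(O2) = 2(16.00) = 32.00 g/mol.
n(CO2) = 478.60 g / 44.01 g/mol = 10.875 mol.
From the equation the CO2:O2 mole ratio is 1:2, so n(O2) = 10.875 × 2/1 = 21.750 mol.
Mass of O2 = 21.750 mol × 32.00 g/mol = 695.99 g.

696.0 g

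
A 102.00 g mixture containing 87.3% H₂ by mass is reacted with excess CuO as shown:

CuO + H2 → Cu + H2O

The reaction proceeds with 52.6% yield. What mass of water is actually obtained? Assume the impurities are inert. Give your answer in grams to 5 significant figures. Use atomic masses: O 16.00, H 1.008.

Pure H2 available = 102.00 g × 0.873 = 89.0460 g.
M(H2) = 2(1.008) = 2.016 g/mol.
M(H2O) = 2(1.008) + 16.00 = 18.016 g/mol.
n(H2) = 89.0460 g / 2.016 g/mol = 44.1696 mol.
From the equation the H2:H2O mole ratio is 1:1, so n(H2O) = 44.1696 × 1/1 = 44.1696 mol.
Mass of H2O = 44.1696 mol × 18.016 g/mol = 795.760 g.
Actual mass collected = 795.760 g × 0.526 = 418.570 g.

418.57 g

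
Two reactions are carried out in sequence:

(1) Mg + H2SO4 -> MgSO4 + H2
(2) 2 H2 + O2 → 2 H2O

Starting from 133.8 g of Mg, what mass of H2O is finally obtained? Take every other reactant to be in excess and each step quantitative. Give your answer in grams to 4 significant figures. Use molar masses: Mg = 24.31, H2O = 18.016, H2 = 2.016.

n(Mg) = 133.80 / 24.31 = 5.5039 mol.
Step 1 gives a 1:1 ratio of Mg to H2, so n(H2) = 5.5039 mol.
In step 2 the H2:H2O ratio is 2:2, so n(H2O) = 5.5039 mol.
Mass of H2O = 5.5039 × 18.016 = 99.158 g.

99.16 g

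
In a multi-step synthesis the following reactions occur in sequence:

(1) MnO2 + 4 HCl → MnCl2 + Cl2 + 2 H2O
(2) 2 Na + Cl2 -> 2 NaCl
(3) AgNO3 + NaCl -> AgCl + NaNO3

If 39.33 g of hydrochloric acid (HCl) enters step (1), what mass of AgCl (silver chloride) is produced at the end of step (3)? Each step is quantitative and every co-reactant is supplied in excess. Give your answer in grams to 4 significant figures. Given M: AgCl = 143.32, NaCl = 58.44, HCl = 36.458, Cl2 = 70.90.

n(HCl) = 39.33 / 36.458 = 1.0788 mol.
Reaction (1): HCl→Cl2 ratio 4:1 ⇒ n(Cl2) = 0.26969 mol.
Reaction (2): Cl2→NaCl ratio 1:2 ⇒ n(NaCl) = 0.53939 mol.
Reaction (3): NaCl→AgCl ratio 1:1 ⇒ n(AgCl) = 0.53939 mol.
Mass of AgCl = 0.53939 × 143.32 = 77.305 g.

77.31 g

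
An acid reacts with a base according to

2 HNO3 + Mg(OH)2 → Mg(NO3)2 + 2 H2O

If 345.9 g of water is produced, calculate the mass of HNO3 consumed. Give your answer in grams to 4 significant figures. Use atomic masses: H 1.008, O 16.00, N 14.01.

M(H2O) = 2(1.008) + 16.00 = 18.016 g/mol.
M(HNO3) = 1.008 + 14.01 + 3(16.00) = 63.018 g/mol.
n(H2O) = 345.90 g / 18.016 g/mol = 19.200 mol.
From the equation the H2O:HNO3 mole ratio is 2:2, so n(HNO3) = 19.200 × 2/2 = 19.200 mol.
Mass of HNO3 = 19.200 mol × 63.018 g/mol = 1209.9 g.

1210 g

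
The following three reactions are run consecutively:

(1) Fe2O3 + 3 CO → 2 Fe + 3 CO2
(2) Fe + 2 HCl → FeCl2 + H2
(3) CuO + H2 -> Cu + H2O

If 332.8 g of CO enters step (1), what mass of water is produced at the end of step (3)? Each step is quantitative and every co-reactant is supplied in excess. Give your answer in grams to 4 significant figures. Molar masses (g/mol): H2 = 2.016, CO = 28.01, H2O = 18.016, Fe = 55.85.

142.7 g

n(CO) = 332.8 / 28.01 = 11.881 mol.
Reaction (1): CO→Fe ratio 3:2 ⇒ n(Fe) = 7.9210 mol.
Reaction (2): Fe→H2 ratio 1:1 ⇒ n(H2) = 7.9210 mol.
Reaction (3): H2→H2O ratio 1:1 ⇒ n(H2O) = 7.9210 mol.
Mass of H2O = 7.9210 × 18.016 = 142.70 g.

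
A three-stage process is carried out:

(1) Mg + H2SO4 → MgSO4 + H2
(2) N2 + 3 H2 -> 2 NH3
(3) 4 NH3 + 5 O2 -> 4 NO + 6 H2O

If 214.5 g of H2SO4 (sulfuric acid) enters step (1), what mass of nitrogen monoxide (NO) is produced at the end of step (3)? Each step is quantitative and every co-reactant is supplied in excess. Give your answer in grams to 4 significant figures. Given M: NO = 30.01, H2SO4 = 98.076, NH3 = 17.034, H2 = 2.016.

n(H2SO4) = 214.5 / 98.076 = 2.1871 mol.
Reaction (1): H2SO4→H2 ratio 1:1 ⇒ n(H2) = 2.1871 mol.
Reaction (2): H2→NH3 ratio 3:2 ⇒ n(NH3) = 1.4581 mol.
Reaction (3): NH3→NO ratio 4:4 ⇒ n(NO) = 1.4581 mol.
Mass of NO = 1.4581 × 30.01 = 43.756 g.

43.76 g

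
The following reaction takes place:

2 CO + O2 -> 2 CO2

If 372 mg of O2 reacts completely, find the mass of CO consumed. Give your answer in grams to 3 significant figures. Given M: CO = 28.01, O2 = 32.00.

Convert: 372 mg = 0.3720 g.
n(O2) = 0.3720 g / 32.00 g/mol = 0.01162 mol.
From the equation the O2:CO mole ratio is 1:2, so n(CO) = 0.01162 × 2/1 = 0.02325 mol.
Mass of CO = 0.02325 mol × 28.01 g/mol = 0.6512 g.

0.651 g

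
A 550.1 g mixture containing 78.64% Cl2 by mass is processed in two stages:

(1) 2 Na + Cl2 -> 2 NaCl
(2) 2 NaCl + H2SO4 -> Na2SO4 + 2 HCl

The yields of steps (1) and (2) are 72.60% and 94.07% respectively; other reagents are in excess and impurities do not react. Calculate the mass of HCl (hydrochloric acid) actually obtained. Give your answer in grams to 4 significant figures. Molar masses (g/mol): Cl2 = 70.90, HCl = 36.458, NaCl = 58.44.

303.8 g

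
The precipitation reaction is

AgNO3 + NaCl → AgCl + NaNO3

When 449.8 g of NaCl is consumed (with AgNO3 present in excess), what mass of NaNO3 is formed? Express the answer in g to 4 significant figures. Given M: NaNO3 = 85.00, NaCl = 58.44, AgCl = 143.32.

654.2 g

n(NaCl) = 449.80 g / 58.44 g/mol = 7.6968 mol.
From the equation the NaCl:NaNO3 mole ratio is 1:1, so n(NaNO3) = 7.6968 × 1/1 = 7.6968 mol.
Mass of NaNO3 = 7.6968 mol × 85.00 g/mol = 654.23 g.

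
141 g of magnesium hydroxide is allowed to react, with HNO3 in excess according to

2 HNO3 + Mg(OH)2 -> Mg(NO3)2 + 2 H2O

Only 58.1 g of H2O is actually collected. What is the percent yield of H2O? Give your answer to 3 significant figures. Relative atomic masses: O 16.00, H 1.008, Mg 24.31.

M(Mg(OH)2) = 24.31 + 2(16.00) + 2(1.008) = 58.326 g/mol.
M(H2O) = 2(1.008) + 16.00 = 18.016 g/mol.
n(Mg(OH)2) = 141.0 g / 58.326 g/mol = 2.417 mol.
From the equation the Mg(OH)2:H2O mole ratio is 1:2, so n(H2O) = 2.417 × 2/1 = 4.835 mol.
Mass of H2O = 4.835 mol × 18.016 g/mol = 87.11 g.
This is the theoretical yield. Percent yield = 58.1 g / 87.11 g × 100% = 66.70%.

66.7 %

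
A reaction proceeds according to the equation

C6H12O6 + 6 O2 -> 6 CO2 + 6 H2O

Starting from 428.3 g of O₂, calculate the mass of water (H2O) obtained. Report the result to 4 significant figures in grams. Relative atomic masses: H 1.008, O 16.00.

241.1 g

M(O2) = 2(16.00) = 32.00 g/mol.
M(H2O) = 2(1.008) + 16.00 = 18.016 g/mol.
n(O2) = 428.30 g / 32.00 g/mol = 13.384 mol.
From the equation the O2:H2O mole ratio is 6:6, so n(H2O) = 13.384 × 6/6 = 13.384 mol.
Mass of H2O = 13.384 mol × 18.016 g/mol = 241.13 g.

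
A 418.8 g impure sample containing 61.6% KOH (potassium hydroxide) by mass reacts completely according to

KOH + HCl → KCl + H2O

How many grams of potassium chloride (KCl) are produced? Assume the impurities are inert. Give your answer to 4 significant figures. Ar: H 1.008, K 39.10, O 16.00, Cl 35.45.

Mass of pure KOH = 418.8 g × 0.616 = 257.98 g.
M(KOH) = 39.10 + 16.00 + 1.008 = 56.108 g/mol.
M(KCl) = 39.10 + 35.45 = 74.55 g/mol.
n(KOH) = 257.98 g / 56.108 g/mol = 4.5979 mol.
From the equation the KOH:KCl mole ratio is 1:1, so n(KCl) = 4.5979 × 1/1 = 4.5979 mol.
Mass of KCl = 4.5979 mol × 74.55 g/mol = 342.78 g.

342.8 g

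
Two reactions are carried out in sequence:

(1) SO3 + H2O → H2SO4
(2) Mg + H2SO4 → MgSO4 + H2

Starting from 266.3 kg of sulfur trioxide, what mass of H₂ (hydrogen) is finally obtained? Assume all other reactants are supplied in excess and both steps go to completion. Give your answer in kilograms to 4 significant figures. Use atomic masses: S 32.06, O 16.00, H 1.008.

M(SO3) = 32.06 + 3(16.00) = 80.06 g/mol.
M(H2) = 2(1.008) = 2.016 g/mol.
266.3 kg = 266300 g.
n(SO3) = 266300 / 80.06 = 3326.3 mol.
Step 1 gives a 1:1 ratio of SO3 to H2SO4, so n(H2SO4) = 3326.3 mol.
In step 2 the H2SO4:H2 ratio is 1:1, so n(H2) = 3326.3 mol.
Mass of H2 = 3326.3 × 2.016 = 6705.7 g = 6.706 kg.

6.706 kg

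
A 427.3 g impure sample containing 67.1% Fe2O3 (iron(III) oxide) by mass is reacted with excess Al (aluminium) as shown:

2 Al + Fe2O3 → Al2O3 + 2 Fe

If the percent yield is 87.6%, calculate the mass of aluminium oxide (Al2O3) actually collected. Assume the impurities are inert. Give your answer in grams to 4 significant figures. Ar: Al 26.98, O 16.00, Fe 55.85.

Pure Fe2O3 available = 427.3 g × 0.671 = 286.72 g.
M(Fe2O3) = 2(55.85) + 3(16.00) = 159.70 g/mol.
M(Al2O3) = 2(26.98) + 3(16.00) = 101.96 g/mol.
n(Fe2O3) = 286.72 g / 159.70 g/mol = 1.7954 mol.
From the equation the Fe2O3:Al2O3 mole ratio is 1:1, so n(Al2O3) = 1.7954 × 1/1 = 1.7954 mol.
Mass of Al2O3 = 1.7954 mol × 101.96 g/mol = 183.05 g.
Actual mass collected = 183.05 g × 0.876 = 160.36 g.

160.4 g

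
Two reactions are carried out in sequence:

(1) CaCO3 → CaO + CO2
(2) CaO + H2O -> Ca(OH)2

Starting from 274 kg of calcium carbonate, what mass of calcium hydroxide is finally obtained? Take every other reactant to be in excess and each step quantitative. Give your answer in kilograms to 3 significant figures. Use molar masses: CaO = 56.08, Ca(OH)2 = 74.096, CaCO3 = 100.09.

203 kg

274 kg = 274000 g.
n(CaCO3) = 274000 / 100.09 = 2738 mol.
Step 1 gives a 1:1 ratio of CaCO3 to CaO, so n(CaO) = 2738 mol.
In step 2 the CaO:Ca(OH)2 ratio is 1:1, so n(Ca(OH)2) = 2738 mol.
Mass of Ca(OH)2 = 2738 × 74.096 = 202800 g = 203 kg.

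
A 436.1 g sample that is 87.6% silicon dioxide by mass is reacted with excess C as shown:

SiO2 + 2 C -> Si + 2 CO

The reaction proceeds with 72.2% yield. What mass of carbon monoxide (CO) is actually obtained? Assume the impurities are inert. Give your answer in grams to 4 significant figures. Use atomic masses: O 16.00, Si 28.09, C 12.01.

Pure SiO2 available = 436.1 g × 0.876 = 382.02 g.
M(SiO2) = 28.09 + 2(16.00) = 60.09 g/mol.
M(CO) = 12.01 + 16.00 = 28.01 g/mol.
n(SiO2) = 382.02 g / 60.09 g/mol = 6.3575 mol.
From the equation the SiO2:CO mole ratio is 1:2, so n(CO) = 6.3575 × 2/1 = 12.715 mol.
Mass of CO = 12.715 mol × 28.01 g/mol = 356.15 g.
Actual mass collected = 356.15 g × 0.722 = 257.14 g.

257.1 g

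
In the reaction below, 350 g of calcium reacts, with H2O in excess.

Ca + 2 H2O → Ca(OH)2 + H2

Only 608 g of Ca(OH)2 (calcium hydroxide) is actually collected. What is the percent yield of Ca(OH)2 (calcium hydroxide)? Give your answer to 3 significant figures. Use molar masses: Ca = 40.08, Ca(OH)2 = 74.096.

94.0 %

n(Ca) = 350.0 g / 40.08 g/mol = 8.733 mol.
From the equation the Ca:Ca(OH)2 mole ratio is 1:1, so n(Ca(OH)2) = 8.733 × 1/1 = 8.733 mol.
Mass of Ca(OH)2 = 8.733 mol × 74.096 g/mol = 647.0 g.
This is the theoretical yield. Percent yield = 608 g / 647.0 g × 100% = 93.97%.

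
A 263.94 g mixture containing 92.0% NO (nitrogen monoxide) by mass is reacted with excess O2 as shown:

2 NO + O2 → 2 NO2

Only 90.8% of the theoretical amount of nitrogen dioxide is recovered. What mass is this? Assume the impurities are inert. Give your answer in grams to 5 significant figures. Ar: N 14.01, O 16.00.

338.04 g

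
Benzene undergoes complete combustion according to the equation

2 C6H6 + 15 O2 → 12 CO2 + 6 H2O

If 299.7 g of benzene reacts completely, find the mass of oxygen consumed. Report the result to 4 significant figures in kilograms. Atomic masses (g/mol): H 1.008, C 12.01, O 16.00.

M(C6H6) = 6(12.01) + 6(1.008) = 78.108 g/mol.
M(O2) = 2(16.00) = 32.00 g/mol.
n(C6H6) = 299.70 g / 78.108 g/mol = 3.8370 mol.
From the equation the C6H6:O2 mole ratio is 2:15, so n(O2) = 3.8370 × 15/2 = 28.777 mol.
Mass of O2 = 28.777 mol × 32.00 g/mol = 920.88 g.
Converting to kg: 920.88 g = 0.9209 kg.

0.9209 kg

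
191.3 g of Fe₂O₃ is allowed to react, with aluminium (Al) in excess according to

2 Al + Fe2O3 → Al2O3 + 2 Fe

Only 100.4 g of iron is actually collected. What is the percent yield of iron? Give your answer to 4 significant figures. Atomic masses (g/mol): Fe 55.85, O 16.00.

M(Fe2O3) = 2(55.85) + 3(16.00) = 159.70 g/mol.
M(Fe) = 55.85 g/mol.
n(Fe2O3) = 191.30 g / 159.70 g/mol = 1.1979 mol.
From the equation the Fe2O3:Fe mole ratio is 1:2, so n(Fe) = 1.1979 × 2/1 = 2.3957 mol.
Mass of Fe = 2.3957 mol × 55.85 g/mol = 133.80 g.
This is the theoretical yield. Percent yield = 100.4 g / 133.80 g × 100% = 75.036%.

75.04 %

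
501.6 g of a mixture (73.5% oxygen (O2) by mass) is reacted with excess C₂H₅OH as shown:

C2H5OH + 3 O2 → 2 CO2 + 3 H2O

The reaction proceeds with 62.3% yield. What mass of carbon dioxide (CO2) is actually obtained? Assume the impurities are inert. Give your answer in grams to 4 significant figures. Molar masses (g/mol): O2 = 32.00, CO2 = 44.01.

Pure O2 available = 501.6 g × 0.735 = 368.68 g.
n(O2) = 368.68 g / 32.00 g/mol = 11.521 mol.
From the equation the O2:CO2 mole ratio is 3:2, so n(CO2) = 11.521 × 2/3 = 7.6807 mol.
Mass of CO2 = 7.6807 mol × 44.01 g/mol = 338.03 g.
Actual mass collected = 338.03 g × 0.623 = 210.59 g.

210.6 g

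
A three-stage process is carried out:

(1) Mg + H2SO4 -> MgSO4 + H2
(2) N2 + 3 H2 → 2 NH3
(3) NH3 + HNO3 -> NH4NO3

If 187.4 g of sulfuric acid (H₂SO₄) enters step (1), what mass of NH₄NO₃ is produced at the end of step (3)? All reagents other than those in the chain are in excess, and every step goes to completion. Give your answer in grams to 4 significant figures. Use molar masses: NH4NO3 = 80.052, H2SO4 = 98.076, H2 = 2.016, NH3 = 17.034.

102.0 g

n(H2SO4) = 187.4 / 98.076 = 1.9108 mol.
Reaction (1): H2SO4→H2 ratio 1:1 ⇒ n(H2) = 1.9108 mol.
Reaction (2): H2→NH3 ratio 3:2 ⇒ n(NH3) = 1.2738 mol.
Reaction (3): NH3→NH4NO3 ratio 1:1 ⇒ n(NH4NO3) = 1.2738 mol.
Mass of NH4NO3 = 1.2738 × 80.052 = 101.97 g.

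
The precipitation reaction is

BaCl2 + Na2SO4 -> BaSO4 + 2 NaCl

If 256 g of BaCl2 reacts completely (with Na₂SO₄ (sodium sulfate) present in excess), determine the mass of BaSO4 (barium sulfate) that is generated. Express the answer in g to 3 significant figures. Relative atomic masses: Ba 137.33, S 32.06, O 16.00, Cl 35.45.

287 g

M(BaCl2) = 137.33 + 2(35.45) = 208.23 g/mol.
M(BaSO4) = 137.33 + 32.06 + 4(16.00) = 233.39 g/mol.
n(BaCl2) = 256.0 g / 208.23 g/mol = 1.229 mol.
From the equation the BaCl2:BaSO4 mole ratio is 1:1, so n(BaSO4) = 1.229 × 1/1 = 1.229 mol.
Mass of BaSO4 = 1.229 mol × 233.39 g/mol = 286.9 g.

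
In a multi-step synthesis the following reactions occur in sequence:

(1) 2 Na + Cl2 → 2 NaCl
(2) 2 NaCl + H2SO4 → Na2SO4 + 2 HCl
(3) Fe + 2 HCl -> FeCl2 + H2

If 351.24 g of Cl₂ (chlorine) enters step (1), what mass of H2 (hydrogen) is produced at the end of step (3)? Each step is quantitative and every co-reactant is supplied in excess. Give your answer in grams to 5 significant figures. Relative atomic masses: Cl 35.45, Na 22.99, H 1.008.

9.9873 g

M(Cl2) = 2(35.45) = 70.90 g/mol.
M(H2) = 2(1.008) = 2.016 g/mol.
n(Cl2) = 351.24 / 70.90 = 4.95402 mol.
Reaction (1): Cl2→NaCl ratio 1:2 ⇒ n(NaCl) = 9.90804 mol.
Reaction (2): NaCl→HCl ratio 2:2 ⇒ n(HCl) = 9.90804 mol.
Reaction (3): HCl→H2 ratio 2:1 ⇒ n(H2) = 4.95402 mol.
Mass of H2 = 4.95402 × 2.016 = 9.98730 g.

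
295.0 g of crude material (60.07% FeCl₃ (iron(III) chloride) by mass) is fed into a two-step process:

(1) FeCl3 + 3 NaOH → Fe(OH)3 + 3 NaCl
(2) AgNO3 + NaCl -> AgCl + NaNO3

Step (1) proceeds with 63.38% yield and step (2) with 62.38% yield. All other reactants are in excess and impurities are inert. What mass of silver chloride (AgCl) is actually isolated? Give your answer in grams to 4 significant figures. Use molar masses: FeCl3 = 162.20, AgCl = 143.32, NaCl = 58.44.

185.7 g

Pure FeCl3 = 295.0 × 0.6007 = 177.21 g.
n(FeCl3) = 177.21 / 162.20 = 1.0925 mol.
Step 1 (FeCl3:NaCl = 1:3): theoretical n(NaCl) = 3.2776 mol; at 63.38% yield, n(NaCl) = 2.0773 mol.
Step 2 (NaCl:AgCl = 1:1): theoretical n(AgCl) = 2.0773 mol, so theoretical mass = 2.0773 × 143.32 = 297.72 g.
At 62.38% yield, actual mass of AgCl = 297.72 × 0.6238 = 185.72 g.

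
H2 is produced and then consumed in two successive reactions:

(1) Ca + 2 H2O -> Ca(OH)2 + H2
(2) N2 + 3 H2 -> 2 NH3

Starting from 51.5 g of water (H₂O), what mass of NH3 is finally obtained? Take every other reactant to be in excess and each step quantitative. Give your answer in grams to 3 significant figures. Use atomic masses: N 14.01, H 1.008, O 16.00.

16.2 g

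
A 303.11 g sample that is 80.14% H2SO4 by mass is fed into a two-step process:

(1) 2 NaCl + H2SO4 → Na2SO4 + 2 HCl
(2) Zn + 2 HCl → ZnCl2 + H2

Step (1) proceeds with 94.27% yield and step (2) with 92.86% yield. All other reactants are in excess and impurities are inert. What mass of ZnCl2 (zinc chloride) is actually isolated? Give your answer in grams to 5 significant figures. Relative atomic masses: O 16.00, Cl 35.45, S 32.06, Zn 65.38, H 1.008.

295.48 g

Pure H2SO4 = 303.11 × 0.8014 = 242.912 g.
M(H2SO4) = 2(1.008) + 32.06 + 4(16.00) = 98.076 g/mol.
M(ZnCl2) = 65.38 + 2(35.45) = 136.28 g/mol.
n(H2SO4) = 242.912 / 98.076 = 2.47678 mol.
Step 1 (H2SO4:HCl = 1:2): theoretical n(HCl) = 4.95355 mol; at 94.27% yield, n(HCl) = 4.66971 mol.
Step 2 (HCl:ZnCl2 = 2:1): theoretical n(ZnCl2) = 2.33486 mol, so theoretical mass = 2.33486 × 136.28 = 318.194 g.
At 92.86% yield, actual mass of ZnCl2 = 318.194 × 0.9286 = 295.475 g.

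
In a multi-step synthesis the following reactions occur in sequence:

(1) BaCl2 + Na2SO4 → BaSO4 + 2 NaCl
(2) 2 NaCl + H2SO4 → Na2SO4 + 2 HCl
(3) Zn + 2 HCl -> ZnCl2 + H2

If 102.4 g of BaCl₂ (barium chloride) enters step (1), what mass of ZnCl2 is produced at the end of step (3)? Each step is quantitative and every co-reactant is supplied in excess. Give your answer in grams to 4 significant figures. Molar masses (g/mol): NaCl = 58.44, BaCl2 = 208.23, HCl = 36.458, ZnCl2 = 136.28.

67.02 g

n(BaCl2) = 102.4 / 208.23 = 0.49176 mol.
Reaction (1): BaCl2→NaCl ratio 1:2 ⇒ n(NaCl) = 0.98353 mol.
Reaction (2): NaCl→HCl ratio 2:2 ⇒ n(HCl) = 0.98353 mol.
Reaction (3): HCl→ZnCl2 ratio 2:1 ⇒ n(ZnCl2) = 0.49176 mol.
Mass of ZnCl2 = 0.49176 × 136.28 = 67.018 g.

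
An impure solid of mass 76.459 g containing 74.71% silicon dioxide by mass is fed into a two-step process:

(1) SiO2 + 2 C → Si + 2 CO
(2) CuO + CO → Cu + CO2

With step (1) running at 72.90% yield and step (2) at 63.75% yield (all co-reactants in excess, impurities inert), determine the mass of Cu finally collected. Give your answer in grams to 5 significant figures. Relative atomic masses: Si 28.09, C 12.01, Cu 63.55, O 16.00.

Pure SiO2 = 76.459 × 0.7471 = 57.1225 g.
M(SiO2) = 28.09 + 2(16.00) = 60.09 g/mol.
M(Cu) = 63.55 g/mol.
n(SiO2) = 57.1225 / 60.09 = 0.950616 mol.
Step 1 (SiO2:CO = 1:2): theoretical n(CO) = 1.90123 mol; at 72.90% yield, n(CO) = 1.38600 mol.
Step 2 (CO:Cu = 1:1): theoretical n(Cu) = 1.38600 mol, so theoretical mass = 1.38600 × 63.55 = 88.0802 g.
At 63.75% yield, actual mass of Cu = 88.0802 × 0.6375 = 56.1511 g.

56.151 g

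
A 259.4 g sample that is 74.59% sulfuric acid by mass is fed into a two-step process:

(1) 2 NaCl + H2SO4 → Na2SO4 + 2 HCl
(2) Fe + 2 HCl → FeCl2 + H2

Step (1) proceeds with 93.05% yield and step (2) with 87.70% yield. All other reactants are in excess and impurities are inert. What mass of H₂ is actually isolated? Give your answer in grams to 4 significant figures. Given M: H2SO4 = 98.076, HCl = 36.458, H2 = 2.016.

3.246 g

Pure H2SO4 = 259.4 × 0.7459 = 193.49 g.
n(H2SO4) = 193.49 / 98.076 = 1.9728 mol.
Step 1 (H2SO4:HCl = 1:2): theoretical n(HCl) = 3.9456 mol; at 93.05% yield, n(HCl) = 3.6714 mol.
Step 2 (HCl:H2 = 2:1): theoretical n(H2) = 1.8357 mol, so theoretical mass = 1.8357 × 2.016 = 3.7008 g.
At 87.70% yield, actual mass of H2 = 3.7008 × 0.8770 = 3.2456 g.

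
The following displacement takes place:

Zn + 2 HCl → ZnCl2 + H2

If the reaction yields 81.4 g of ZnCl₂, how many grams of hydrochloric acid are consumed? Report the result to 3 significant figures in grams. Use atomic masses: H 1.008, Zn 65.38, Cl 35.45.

43.6 g

M(ZnCl2) = 65.38 + 2(35.45) = 136.28 g/mol.
M(HCl) = 1.008 + 35.45 = 36.458 g/mol.
n(ZnCl2) = 81.40 g / 136.28 g/mol = 0.5973 mol.
From the equation the ZnCl2:HCl mole ratio is 1:2, so n(HCl) = 0.5973 × 2/1 = 1.195 mol.
Mass of HCl = 1.195 mol × 36.458 g/mol = 43.55 g.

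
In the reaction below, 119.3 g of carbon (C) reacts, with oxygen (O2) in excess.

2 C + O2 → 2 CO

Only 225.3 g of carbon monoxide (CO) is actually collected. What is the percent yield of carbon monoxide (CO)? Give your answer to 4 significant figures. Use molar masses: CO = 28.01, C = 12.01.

80.97 %

n(C) = 119.30 g / 12.01 g/mol = 9.9334 mol.
From the equation the C:CO mole ratio is 2:2, so n(CO) = 9.9334 × 2/2 = 9.9334 mol.
Mass of CO = 9.9334 mol × 28.01 g/mol = 278.23 g.
This is the theoretical yield. Percent yield = 225.3 g / 278.23 g × 100% = 80.975%.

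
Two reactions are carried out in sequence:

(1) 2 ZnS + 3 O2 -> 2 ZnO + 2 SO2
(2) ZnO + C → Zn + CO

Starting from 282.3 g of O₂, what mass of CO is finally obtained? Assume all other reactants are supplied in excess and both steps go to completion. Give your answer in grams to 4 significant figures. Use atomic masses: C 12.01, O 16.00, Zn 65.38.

M(O2) = 2(16.00) = 32.00 g/mol.
M(CO) = 12.01 + 16.00 = 28.01 g/mol.
n(O2) = 282.30 / 32.00 = 8.8219 mol.
Step 1 gives a 3:2 ratio of O2 to ZnO, so n(ZnO) = 5.8813 mol.
In step 2 the ZnO:CO ratio is 1:1, so n(CO) = 5.8813 mol.
Mass of CO = 5.8813 × 28.01 = 164.73 g.

164.7 g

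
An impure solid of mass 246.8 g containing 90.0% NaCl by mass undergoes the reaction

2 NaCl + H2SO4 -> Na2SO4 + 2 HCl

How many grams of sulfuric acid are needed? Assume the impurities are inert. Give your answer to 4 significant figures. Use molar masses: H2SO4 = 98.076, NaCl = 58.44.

186.4 g

Mass of pure NaCl = 246.8 g × 0.900 = 222.12 g.
n(NaCl) = 222.12 g / 58.44 g/mol = 3.8008 mol.
From the equation the NaCl:H2SO4 mole ratio is 2:1, so n(H2SO4) = 3.8008 × 1/2 = 1.9004 mol.
Mass of H2SO4 = 1.9004 mol × 98.076 g/mol = 186.38 g.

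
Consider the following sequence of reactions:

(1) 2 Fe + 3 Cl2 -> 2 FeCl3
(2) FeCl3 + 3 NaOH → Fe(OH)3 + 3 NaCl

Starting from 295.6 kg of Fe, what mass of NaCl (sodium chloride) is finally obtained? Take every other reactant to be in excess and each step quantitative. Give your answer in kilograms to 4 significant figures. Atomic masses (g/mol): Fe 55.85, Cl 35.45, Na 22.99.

M(Fe) = 55.85 g/mol.
M(NaCl) = 22.99 + 35.45 = 58.44 g/mol.
295.6 kg = 295600 g.
n(Fe) = 295600 / 55.85 = 5292.7 mol.
Step 1 gives a 2:2 ratio of Fe to FeCl3, so n(FeCl3) = 5292.7 mol.
In step 2 the FeCl3:NaCl ratio is 1:3, so n(NaCl) = 15878 mol.
Mass of NaCl = 15878 × 58.44 = 927920 g = 927.9 kg.

927.9 kg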